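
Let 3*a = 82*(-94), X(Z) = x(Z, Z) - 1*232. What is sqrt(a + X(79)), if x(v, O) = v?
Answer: I*sqrt(24501)/3 ≈ 52.176*I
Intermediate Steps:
X(Z) = -232 + Z (X(Z) = Z - 1*232 = Z - 232 = -232 + Z)
a = -7708/3 (a = (82*(-94))/3 = (1/3)*(-7708) = -7708/3 ≈ -2569.3)
sqrt(a + X(79)) = sqrt(-7708/3 + (-232 + 79)) = sqrt(-7708/3 - 153) = sqrt(-8167/3) = I*sqrt(24501)/3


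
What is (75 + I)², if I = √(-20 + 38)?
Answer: 5643 + 450*√2 ≈ 6279.4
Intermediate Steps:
I = 3*√2 (I = √18 = 3*√2 ≈ 4.2426)
(75 + I)² = (75 + 3*√2)²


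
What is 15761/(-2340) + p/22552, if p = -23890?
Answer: -12854521/1649115 ≈ -7.7948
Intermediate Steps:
15761/(-2340) + p/22552 = 15761/(-2340) - 23890/22552 = 15761*(-1/2340) - 23890*1/22552 = -15761/2340 - 11945/11276 = -12854521/1649115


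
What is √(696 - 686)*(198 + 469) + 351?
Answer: 351 + 667*√10 ≈ 2460.2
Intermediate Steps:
√(696 - 686)*(198 + 469) + 351 = √10*667 + 351 = 667*√10 + 351 = 351 + 667*√10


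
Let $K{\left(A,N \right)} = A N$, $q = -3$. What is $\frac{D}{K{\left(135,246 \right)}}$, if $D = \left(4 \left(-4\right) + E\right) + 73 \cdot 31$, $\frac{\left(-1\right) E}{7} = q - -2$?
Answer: $\frac{1127}{16605} \approx 0.067871$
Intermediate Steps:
$E = 7$ ($E = - 7 \left(-3 - -2\right) = - 7 \left(-3 + 2\right) = \left(-7\right) \left(-1\right) = 7$)
$D = 2254$ ($D = \left(4 \left(-4\right) + 7\right) + 73 \cdot 31 = \left(-16 + 7\right) + 2263 = -9 + 2263 = 2254$)
$\frac{D}{K{\left(135,246 \right)}} = \frac{2254}{135 \cdot 246} = \frac{2254}{33210} = 2254 \cdot \frac{1}{33210} = \frac{1127}{16605}$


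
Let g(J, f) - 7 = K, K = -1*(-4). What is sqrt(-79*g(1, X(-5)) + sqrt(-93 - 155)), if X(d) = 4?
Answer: sqrt(-869 + 2*I*sqrt(62)) ≈ 0.2671 + 29.48*I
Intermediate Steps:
K = 4
g(J, f) = 11 (g(J, f) = 7 + 4 = 11)
sqrt(-79*g(1, X(-5)) + sqrt(-93 - 155)) = sqrt(-79*11 + sqrt(-93 - 155)) = sqrt(-869 + sqrt(-248)) = sqrt(-869 + 2*I*sqrt(62))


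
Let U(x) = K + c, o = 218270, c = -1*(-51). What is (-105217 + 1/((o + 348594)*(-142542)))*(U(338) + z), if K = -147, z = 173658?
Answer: -245929731408002882719/13466988048 ≈ -1.8262e+10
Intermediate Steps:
c = 51
U(x) = -96 (U(x) = -147 + 51 = -96)
(-105217 + 1/((o + 348594)*(-142542)))*(U(338) + z) = (-105217 + 1/((218270 + 348594)*(-142542)))*(-96 + 173658) = (-105217 - 1/142542/566864)*173562 = (-105217 + (1/566864)*(-1/142542))*173562 = (-105217 - 1/80801928288)*173562 = -8501736488678497/80801928288*173562 = -245929731408002882719/13466988048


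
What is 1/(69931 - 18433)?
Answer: 1/51498 ≈ 1.9418e-5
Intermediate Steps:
1/(69931 - 18433) = 1/51498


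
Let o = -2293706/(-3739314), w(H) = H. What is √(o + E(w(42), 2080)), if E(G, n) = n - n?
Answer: √2144221739421/1869657 ≈ 0.78320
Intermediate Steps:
E(G, n) = 0
o = 1146853/1869657 (o = -2293706*(-1/3739314) = 1146853/1869657 ≈ 0.61340)
√(o + E(w(42), 2080)) = √(1146853/1869657 + 0) = √(1146853/1869657) = √2144221739421/1869657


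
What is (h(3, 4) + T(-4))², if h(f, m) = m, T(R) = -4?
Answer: 0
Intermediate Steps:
(h(3, 4) + T(-4))² = (4 - 4)² = 0² = 0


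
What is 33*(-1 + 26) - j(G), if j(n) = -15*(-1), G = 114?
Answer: 810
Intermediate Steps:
j(n) = 15
33*(-1 + 26) - j(G) = 33*(-1 + 26) - 1*15 = 33*25 - 15 = 825 - 15 = 810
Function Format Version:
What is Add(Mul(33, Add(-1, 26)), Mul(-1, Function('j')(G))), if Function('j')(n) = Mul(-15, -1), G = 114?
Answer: 810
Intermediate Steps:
Function('j')(n) = 15
Add(Mul(33, Add(-1, 26)), Mul(-1, Function('j')(G))) = Add(Mul(33, Add(-1, 26)), Mul(-1, 15)) = Add(Mul(33, 25), -15) = Add(825, -15) = 810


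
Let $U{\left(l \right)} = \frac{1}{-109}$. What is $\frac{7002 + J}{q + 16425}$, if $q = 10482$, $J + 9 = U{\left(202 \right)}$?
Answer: $\frac{762236}{2932863} \approx 0.25989$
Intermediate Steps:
$U{\left(l \right)} = - \frac{1}{109}$
$J = - \frac{982}{109}$ ($J = -9 - \frac{1}{109} = - \frac{982}{109} \approx -9.0092$)
$\frac{7002 + J}{q + 16425} = \frac{7002 - \frac{982}{109}}{10482 + 16425} = \frac{762236}{109 \cdot 26907} = \frac{762236}{109} \cdot \frac{1}{26907} = \frac{762236}{2932863}$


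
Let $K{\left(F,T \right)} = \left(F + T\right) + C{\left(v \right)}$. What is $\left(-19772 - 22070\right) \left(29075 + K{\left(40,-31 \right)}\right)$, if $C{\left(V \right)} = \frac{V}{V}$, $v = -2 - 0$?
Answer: $-1216974570$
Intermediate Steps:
$v = -2$ ($v = -2 + 0 = -2$)
$C{\left(V \right)} = 1$
$K{\left(F,T \right)} = 1 + F + T$ ($K{\left(F,T \right)} = \left(F + T\right) + 1 = 1 + F + T$)
$\left(-19772 - 22070\right) \left(29075 + K{\left(40,-31 \right)}\right) = \left(-19772 - 22070\right) \left(29075 + \left(1 + 40 - 31\right)\right) = - 41842 \left(29075 + 10\right) = \left(-41842\right) 29085 = -1216974570$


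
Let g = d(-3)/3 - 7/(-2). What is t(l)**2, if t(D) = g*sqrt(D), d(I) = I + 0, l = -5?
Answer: -125/4 ≈ -31.250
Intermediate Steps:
d(I) = I
g = 5/2 (g = -3/3 - 7/(-2) = -3*1/3 - 7*(-1/2) = -1 + 7/2 = 5/2 ≈ 2.5000)
t(D) = 5*sqrt(D)/2
t(l)**2 = (5*sqrt(-5)/2)**2 = (5*(I*sqrt(5))/2)**2 = (5*I*sqrt(5)/2)**2 = -125/4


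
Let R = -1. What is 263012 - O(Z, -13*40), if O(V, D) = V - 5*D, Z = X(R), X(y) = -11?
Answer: 260423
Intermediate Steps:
Z = -11
263012 - O(Z, -13*40) = 263012 - (-11 - (-65)*40) = 263012 - (-11 - 5*(-520)) = 263012 - (-11 + 2600) = 263012 - 1*2589 = 263012 - 2589 = 260423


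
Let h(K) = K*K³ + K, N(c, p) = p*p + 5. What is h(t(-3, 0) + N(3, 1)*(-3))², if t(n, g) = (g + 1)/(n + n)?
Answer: 19918980115736689/1679616 ≈ 1.1859e+10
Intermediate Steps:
t(n, g) = (1 + g)/(2*n) (t(n, g) = (1 + g)/((2*n)) = (1 + g)*(1/(2*n)) = (1 + g)/(2*n))
N(c, p) = 5 + p² (N(c, p) = p² + 5 = 5 + p²)
h(K) = K + K⁴ (h(K) = K⁴ + K = K + K⁴)
h(t(-3, 0) + N(3, 1)*(-3))² = (((½)*(1 + 0)/(-3) + (5 + 1²)*(-3)) + ((½)*(1 + 0)/(-3) + (5 + 1²)*(-3))⁴)² = (((½)*(-⅓)*1 + (5 + 1)*(-3)) + ((½)*(-⅓)*1 + (5 + 1)*(-3))⁴)² = ((-⅙ + 6*(-3)) + (-⅙ + 6*(-3))⁴)² = ((-⅙ - 18) + (-⅙ - 18)⁴)² = (-109/6 + (-109/6)⁴)² = (-109/6 + 141158161/1296)² = (141134617/1296)² = 19918980115736689/1679616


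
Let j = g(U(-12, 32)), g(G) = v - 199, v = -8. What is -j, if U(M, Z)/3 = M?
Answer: 207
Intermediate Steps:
U(M, Z) = 3*M
g(G) = -207 (g(G) = -8 - 199 = -207)
j = -207
-j = -1*(-207) = 207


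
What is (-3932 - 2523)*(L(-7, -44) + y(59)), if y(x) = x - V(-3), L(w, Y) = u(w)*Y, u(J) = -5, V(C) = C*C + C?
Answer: -1762215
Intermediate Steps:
V(C) = C + C² (V(C) = C² + C = C + C²)
L(w, Y) = -5*Y
y(x) = -6 + x (y(x) = x - (-3)*(1 - 3) = x - (-3)*(-2) = x - 1*6 = x - 6 = -6 + x)
(-3932 - 2523)*(L(-7, -44) + y(59)) = (-3932 - 2523)*(-5*(-44) + (-6 + 59)) = -6455*(220 + 53) = -6455*273 = -1762215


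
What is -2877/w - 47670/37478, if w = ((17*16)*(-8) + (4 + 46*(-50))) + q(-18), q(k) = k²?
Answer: -6422211/11104196 ≈ -0.57836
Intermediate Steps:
w = -4148 (w = ((17*16)*(-8) + (4 + 46*(-50))) + (-18)² = (272*(-8) + (4 - 2300)) + 324 = (-2176 - 2296) + 324 = -4472 + 324 = -4148)
-2877/w - 47670/37478 = -2877/(-4148) - 47670/37478 = -2877*(-1/4148) - 47670*1/37478 = 2877/4148 - 3405/2677 = -6422211/11104196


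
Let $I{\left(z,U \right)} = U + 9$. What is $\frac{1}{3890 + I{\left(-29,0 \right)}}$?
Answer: $\frac{1}{3899} \approx 0.00025648$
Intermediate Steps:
$I{\left(z,U \right)} = 9 + U$
$\frac{1}{3890 + I{\left(-29,0 \right)}} = \frac{1}{3890 + \left(9 + 0\right)} = \frac{1}{3890 + 9} = \frac{1}{3899}$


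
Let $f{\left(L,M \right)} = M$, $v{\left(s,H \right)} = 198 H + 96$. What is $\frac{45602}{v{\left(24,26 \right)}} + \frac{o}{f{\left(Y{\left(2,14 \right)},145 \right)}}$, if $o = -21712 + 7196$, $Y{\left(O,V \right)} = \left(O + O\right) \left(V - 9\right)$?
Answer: $- \frac{34754807}{380190} \approx -91.414$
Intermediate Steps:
$Y{\left(O,V \right)} = 2 O \left(-9 + V\right)$
$v{\left(s,H \right)} = 96 + 198 H$
$o = -14516$
$\frac{45602}{v{\left(24,26 \right)}} + \frac{o}{f{\left(Y{\left(2,14 \right)},145 \right)}} = \frac{45602}{96 + 198 \cdot 26} - \frac{14516}{145} = \frac{45602}{96 + 5148} - \frac{14516}{145} = \frac{45602}{5244} - \frac{14516}{145} = 45602 \cdot \frac{1}{5244} - \frac{14516}{145} = \frac{22801}{2622} - \frac{14516}{145} = - \frac{34754807}{380190}$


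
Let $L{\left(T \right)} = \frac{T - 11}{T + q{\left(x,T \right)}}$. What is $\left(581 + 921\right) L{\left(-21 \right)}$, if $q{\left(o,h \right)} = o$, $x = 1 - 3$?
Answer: $\frac{48064}{23} \approx 2089.7$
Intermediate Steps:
$x = -2$ ($x = 1 - 3 = -2$)
$L{\left(T \right)} = \frac{-11 + T}{-2 + T}$ ($L{\left(T \right)} = \frac{T - 11}{T - 2} = \frac{-11 + T}{-2 + T}$)
$\left(581 + 921\right) L{\left(-21 \right)} = \left(581 + 921\right) \frac{-11 - 21}{-2 - 21} = 1502 \frac{1}{-23} \left(-32\right) = 1502 \left(\left(- \frac{1}{23}\right) \left(-32\right)\right) = 1502 \cdot \frac{32}{23} = \frac{48064}{23}$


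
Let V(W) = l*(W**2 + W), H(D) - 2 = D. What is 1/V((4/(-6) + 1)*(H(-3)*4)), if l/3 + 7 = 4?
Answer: -1/4 ≈ -0.25000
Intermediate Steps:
l = -9 (l = -21 + 3*4 = -21 + 12 = -9)
H(D) = 2 + D
V(W) = -9*W - 9*W**2 (V(W) = -9*(W**2 + W) = -9*(W + W**2) = -9*W - 9*W**2)
1/V((4/(-6) + 1)*(H(-3)*4)) = 1/(-9*(4/(-6) + 1)*((2 - 3)*4)*(1 + (4/(-6) + 1)*((2 - 3)*4))) = 1/(-9*(4*(-1/6) + 1)*(-1*4)*(1 + (4*(-1/6) + 1)*(-1*4))) = 1/(-9*(-2/3 + 1)*(-4)*(1 + (-2/3 + 1)*(-4))) = 1/(-9*(1/3)*(-4)*(1 + (1/3)*(-4))) = 1/(-9*(-4/3)*(1 - 4/3)) = 1/(-9*(-4/3)*(-1/3)) = 1/(-4) = -1/4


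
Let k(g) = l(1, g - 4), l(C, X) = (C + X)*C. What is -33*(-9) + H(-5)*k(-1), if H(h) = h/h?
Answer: 293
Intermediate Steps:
l(C, X) = C*(C + X)
H(h) = 1
k(g) = -3 + g (k(g) = 1*(1 + (g - 4)) = 1*(1 + (-4 + g)) = 1*(-3 + g) = -3 + g)
-33*(-9) + H(-5)*k(-1) = -33*(-9) + 1*(-3 - 1) = 297 + 1*(-4) = 297 - 4 = 293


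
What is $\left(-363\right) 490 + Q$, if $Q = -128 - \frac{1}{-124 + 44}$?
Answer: $- \frac{14239839}{80} \approx -1.78 \cdot 10^{5}$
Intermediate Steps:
$Q = - \frac{10239}{80}$ ($Q = -128 - \frac{1}{-80} = -128 - - \frac{1}{80} = -128 + \frac{1}{80} = - \frac{10239}{80} \approx -127.99$)
$\left(-363\right) 490 + Q = \left(-363\right) 490 - \frac{10239}{80} = -177870 - \frac{10239}{80} = - \frac{14239839}{80}$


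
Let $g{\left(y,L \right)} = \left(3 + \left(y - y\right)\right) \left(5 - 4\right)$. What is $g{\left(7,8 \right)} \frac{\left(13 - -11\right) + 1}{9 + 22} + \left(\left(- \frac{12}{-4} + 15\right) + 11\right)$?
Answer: $\frac{974}{31} \approx 31.419$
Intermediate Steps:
$g{\left(y,L \right)} = 3$ ($g{\left(y,L \right)} = \left(3 + 0\right) 1 = 3 \cdot 1 = 3$)
$g{\left(7,8 \right)} \frac{\left(13 - -11\right) + 1}{9 + 22} + \left(\left(- \frac{12}{-4} + 15\right) + 11\right) = 3 \frac{\left(13 - -11\right) + 1}{9 + 22} + \left(\left(- \frac{12}{-4} + 15\right) + 11\right) = 3 \frac{\left(13 + 11\right) + 1}{31} + \left(\left(\left(-12\right) \left(- \frac{1}{4}\right) + 15\right) + 11\right) = 3 \left(24 + 1\right) \frac{1}{31} + \left(\left(3 + 15\right) + 11\right) = 3 \cdot 25 \cdot \frac{1}{31} + \left(18 + 11\right) = 3 \cdot \frac{25}{31} + 29 = \frac{75}{31} + 29 = \frac{974}{31}$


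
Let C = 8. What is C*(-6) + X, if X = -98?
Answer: -146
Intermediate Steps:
C*(-6) + X = 8*(-6) - 98 = -48 - 98 = -146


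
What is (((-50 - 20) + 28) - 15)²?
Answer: 3249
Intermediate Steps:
(((-50 - 20) + 28) - 15)² = ((-70 + 28) - 15)² = (-42 - 15)² = (-57)² = 3249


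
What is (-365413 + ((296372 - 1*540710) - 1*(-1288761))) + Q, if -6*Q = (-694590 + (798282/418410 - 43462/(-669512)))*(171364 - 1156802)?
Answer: -2663066049810498206459/23344209660 ≈ -1.1408e+11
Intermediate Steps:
Q = -2663081900762299443059/23344209660 (Q = -(-694590 + (798282/418410 - 43462/(-669512)))*(171364 - 1156802)/6 = -(-694590 + (798282*(1/418410) - 43462*(-1/669512)))*(-985438)/6 = -(-694590 + (44349/23245 + 21731/334756))*(-985438)/6 = -(-694590 + 15351230939/7781403220)*(-985438)/6 = -(-5404869511348861)*(-985438)/46688419320 = -⅙*2663081900762299443059/3890701610 = -2663081900762299443059/23344209660 ≈ -1.1408e+11)
(-365413 + ((296372 - 1*540710) - 1*(-1288761))) + Q = (-365413 + ((296372 - 1*540710) - 1*(-1288761))) - 2663081900762299443059/23344209660 = (-365413 + ((296372 - 540710) + 1288761)) - 2663081900762299443059/23344209660 = (-365413 + (-244338 + 1288761)) - 2663081900762299443059/23344209660 = (-365413 + 1044423) - 2663081900762299443059/23344209660 = 679010 - 2663081900762299443059/23344209660 = -2663066049810498206459/23344209660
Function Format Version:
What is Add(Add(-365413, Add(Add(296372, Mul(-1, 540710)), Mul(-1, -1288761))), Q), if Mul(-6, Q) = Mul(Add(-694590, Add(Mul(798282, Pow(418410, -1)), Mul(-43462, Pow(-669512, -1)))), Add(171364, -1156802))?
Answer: Rational(-2663066049810498206459, 23344209660) ≈ -1.1408e+11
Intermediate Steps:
Q = Rational(-2663081900762299443059, 23344209660) (Q = Mul(Rational(-1, 6), Mul(Add(-694590, Add(Mul(798282, Pow(418410, -1)), Mul(-43462, Pow(-669512, -1)))), Add(171364, -1156802))) = Mul(Rational(-1, 6), Mul(Add(-694590, Add(Mul(798282, Rational(1, 418410)), Mul(-43462, Rational(-1, 669512)))), -985438)) = Mul(Rational(-1, 6), Mul(Add(-694590, Add(Rational(44349, 23245), Rational(21731, 334756))), -985438)) = Mul(Rational(-1, 6), Mul(Add(-694590, Rational(15351230939, 7781403220)), -985438)) = Mul(Rational(-1, 6), Mul(Rational(-5404869511348861, 7781403220), -985438)) = Mul(Rational(-1, 6), Rational(2663081900762299443059, 3890701610)) = Rational(-2663081900762299443059, 23344209660) ≈ -1.1408e+11)
Add(Add(-365413, Add(Add(296372, Mul(-1, 540710)), Mul(-1, -1288761))), Q) = Add(Add(-365413, Add(Add(296372, Mul(-1, 540710)), Mul(-1, -1288761))), Rational(-2663081900762299443059, 23344209660)) = Add(Add(-365413, Add(Add(296372, -540710), 1288761)), Rational(-2663081900762299443059, 23344209660)) = Add(Add(-365413, Add(-244338, 1288761)), Rational(-2663081900762299443059, 23344209660)) = Add(Add(-365413, 1044423), Rational(-2663081900762299443059, 23344209660)) = Add(679010, Rational(-2663081900762299443059, 23344209660)) = Rational(-2663066049810498206459, 23344209660)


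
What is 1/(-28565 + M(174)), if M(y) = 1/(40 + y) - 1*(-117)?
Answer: -214/6087871 ≈ -3.5152e-5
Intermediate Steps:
M(y) = 117 + 1/(40 + y) (M(y) = 1/(40 + y) + 117 = 117 + 1/(40 + y))
1/(-28565 + M(174)) = 1/(-28565 + (4681 + 117*174)/(40 + 174)) = 1/(-28565 + (4681 + 20358)/214) = 1/(-28565 + (1/214)*25039) = 1/(-28565 + 25039/214) = 1/(-6087871/214) = -214/6087871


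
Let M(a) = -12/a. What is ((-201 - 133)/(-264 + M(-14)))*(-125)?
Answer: -146125/921 ≈ -158.66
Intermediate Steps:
((-201 - 133)/(-264 + M(-14)))*(-125) = ((-201 - 133)/(-264 - 12/(-14)))*(-125) = -334/(-264 - 12*(-1/14))*(-125) = -334/(-264 + 6/7)*(-125) = -334/(-1842/7)*(-125) = -334*(-7/1842)*(-125) = (1169/921)*(-125) = -146125/921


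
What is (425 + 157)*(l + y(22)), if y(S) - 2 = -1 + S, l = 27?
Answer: 29100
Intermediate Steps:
y(S) = 1 + S (y(S) = 2 + (-1 + S) = 1 + S)
(425 + 157)*(l + y(22)) = (425 + 157)*(27 + (1 + 22)) = 582*(27 + 23) = 582*50 = 29100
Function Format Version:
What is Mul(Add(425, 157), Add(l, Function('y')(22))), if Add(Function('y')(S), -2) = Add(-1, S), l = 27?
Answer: 29100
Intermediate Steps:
Function('y')(S) = Add(1, S) (Function('y')(S) = Add(2, Add(-1, S)) = Add(1, S))
Mul(Add(425, 157), Add(l, Function('y')(22))) = Mul(Add(425, 157), Add(27, Add(1, 22))) = Mul(582, Add(27, 23)) = Mul(582, 50) = 29100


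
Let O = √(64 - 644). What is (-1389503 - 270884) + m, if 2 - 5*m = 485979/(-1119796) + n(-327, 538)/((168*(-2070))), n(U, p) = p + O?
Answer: -404117589064774549/243387660600 + I*√145/869400 ≈ -1.6604e+6 + 1.385e-5*I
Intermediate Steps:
O = 2*I*√145 (O = √(-580) = 2*I*√145 ≈ 24.083*I)
n(U, p) = p + 2*I*√145
m = 118555877651/243387660600 + I*√145/869400 (m = ⅖ - (485979/(-1119796) + (538 + 2*I*√145)/((168*(-2070))))/5 = ⅖ - (485979*(-1/1119796) + (538 + 2*I*√145)/(-347760))/5 = ⅖ - (-485979/1119796 + (538 + 2*I*√145)*(-1/347760))/5 = ⅖ - (-485979/1119796 + (-269/173880 - I*√145/173880))/5 = ⅖ - (-21200813411/48677532120 - I*√145/173880)/5 = ⅖ + (21200813411/243387660600 + I*√145/869400) = 118555877651/243387660600 + I*√145/869400 ≈ 0.48711 + 1.385e-5*I)
(-1389503 - 270884) + m = (-1389503 - 270884) + (118555877651/243387660600 + I*√145/869400) = -1660387 + (118555877651/243387660600 + I*√145/869400) = -404117589064774549/243387660600 + I*√145/869400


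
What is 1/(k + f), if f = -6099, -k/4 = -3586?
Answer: 1/8245 ≈ 0.00012129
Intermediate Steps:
k = 14344 (k = -4*(-3586) = 14344)
1/(k + f) = 1/(14344 - 6099) = 1/8245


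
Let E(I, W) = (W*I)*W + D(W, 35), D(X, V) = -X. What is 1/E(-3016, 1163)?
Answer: -1/4079349267 ≈ -2.4514e-10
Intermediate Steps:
E(I, W) = -W + I*W**2 (E(I, W) = (W*I)*W - W = (I*W)*W - W = I*W**2 - W = -W + I*W**2)
1/E(-3016, 1163) = 1/(1163*(-1 - 3016*1163)) = 1/(1163*(-1 - 3507608)) = 1/(1163*(-3507609)) = 1/(-4079349267) = -1/4079349267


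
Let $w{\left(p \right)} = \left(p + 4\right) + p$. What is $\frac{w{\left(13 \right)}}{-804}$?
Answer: $- \frac{5}{134} \approx -0.037313$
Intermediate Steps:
$w{\left(p \right)} = 4 + 2 p$ ($w{\left(p \right)} = \left(4 + p\right) + p = 4 + 2 p$)
$\frac{w{\left(13 \right)}}{-804} = \frac{4 + 2 \cdot 13}{-804} = \left(4 + 26\right) \left(- \frac{1}{804}\right) = 30 \left(- \frac{1}{804}\right) = - \frac{5}{134}$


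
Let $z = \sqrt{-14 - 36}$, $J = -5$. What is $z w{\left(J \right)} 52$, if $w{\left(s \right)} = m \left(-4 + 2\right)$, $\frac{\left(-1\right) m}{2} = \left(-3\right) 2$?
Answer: $- 6240 i \sqrt{2} \approx - 8824.7 i$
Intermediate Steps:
$m = 12$ ($m = - 2 \left(\left(-3\right) 2\right) = \left(-2\right) \left(-6\right) = 12$)
$z = 5 i \sqrt{2}$ ($z = \sqrt{-50} = 5 i \sqrt{2} \approx 7.0711 i$)
$w{\left(s \right)} = -24$ ($w{\left(s \right)} = 12 \left(-4 + 2\right) = 12 \left(-2\right) = -24$)
$z w{\left(J \right)} 52 = 5 i \sqrt{2} \left(-24\right) 52 = - 120 i \sqrt{2} \cdot 52 = - 6240 i \sqrt{2}$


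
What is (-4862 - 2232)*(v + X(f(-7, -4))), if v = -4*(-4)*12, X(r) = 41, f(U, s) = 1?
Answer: -1652902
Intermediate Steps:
v = 192 (v = 16*12 = 192)
(-4862 - 2232)*(v + X(f(-7, -4))) = (-4862 - 2232)*(192 + 41) = -7094*233 = -1652902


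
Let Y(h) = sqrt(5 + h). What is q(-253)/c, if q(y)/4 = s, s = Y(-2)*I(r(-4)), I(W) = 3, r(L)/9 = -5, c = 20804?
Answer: 3*sqrt(3)/5201 ≈ 0.00099907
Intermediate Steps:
r(L) = -45 (r(L) = 9*(-5) = -45)
s = 3*sqrt(3) (s = sqrt(5 - 2)*3 = sqrt(3)*3 = 3*sqrt(3) ≈ 5.1962)
q(y) = 12*sqrt(3) (q(y) = 4*(3*sqrt(3)) = 12*sqrt(3))
q(-253)/c = (12*sqrt(3))/20804 = (12*sqrt(3))*(1/20804) = 3*sqrt(3)/5201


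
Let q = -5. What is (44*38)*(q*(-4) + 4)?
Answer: 40128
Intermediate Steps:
(44*38)*(q*(-4) + 4) = (44*38)*(-5*(-4) + 4) = 1672*(20 + 4) = 1672*24 = 40128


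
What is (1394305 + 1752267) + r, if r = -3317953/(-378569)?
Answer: 1191197933421/378569 ≈ 3.1466e+6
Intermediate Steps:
r = 3317953/378569 (r = -3317953*(-1/378569) = 3317953/378569 ≈ 8.7645)
(1394305 + 1752267) + r = (1394305 + 1752267) + 3317953/378569 = 3146572 + 3317953/378569 = 1191197933421/378569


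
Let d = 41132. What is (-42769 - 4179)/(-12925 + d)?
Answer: -46948/28207 ≈ -1.6644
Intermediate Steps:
(-42769 - 4179)/(-12925 + d) = (-42769 - 4179)/(-12925 + 41132) = -46948/28207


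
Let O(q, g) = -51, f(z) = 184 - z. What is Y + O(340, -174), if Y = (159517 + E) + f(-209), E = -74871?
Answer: 84988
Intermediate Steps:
Y = 85039 (Y = (159517 - 74871) + (184 - 1*(-209)) = 84646 + (184 + 209) = 84646 + 393 = 85039)
Y + O(340, -174) = 85039 - 51 = 84988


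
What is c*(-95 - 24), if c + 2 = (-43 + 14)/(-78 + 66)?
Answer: -595/12 ≈ -49.583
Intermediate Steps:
c = 5/12 (c = -2 + (-43 + 14)/(-78 + 66) = -2 - 29/(-12) = -2 - 29*(-1/12) = -2 + 29/12 = 5/12 ≈ 0.41667)
c*(-95 - 24) = 5*(-95 - 24)/12 = (5/12)*(-119) = -595/12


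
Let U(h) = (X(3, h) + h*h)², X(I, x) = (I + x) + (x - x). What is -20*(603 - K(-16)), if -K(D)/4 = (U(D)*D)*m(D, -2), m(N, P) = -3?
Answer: -226760220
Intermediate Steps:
X(I, x) = I + x (X(I, x) = (I + x) + 0 = I + x)
U(h) = (3 + h + h²)² (U(h) = ((3 + h) + h*h)² = ((3 + h) + h²)² = (3 + h + h²)²)
K(D) = 12*D*(3 + D + D²)² (K(D) = -4*(3 + D + D²)²*D*(-3) = -4*D*(3 + D + D²)²*(-3) = -(-12)*D*(3 + D + D²)² = 12*D*(3 + D + D²)²)
-20*(603 - K(-16)) = -20*(603 - 12*(-16)*(3 - 16 + (-16)²)²) = -20*(603 - 12*(-16)*(3 - 16 + 256)²) = -20*(603 - 12*(-16)*243²) = -20*(603 - 12*(-16)*59049) = -20*(603 - 1*(-11337408)) = -20*(603 + 11337408) = -20*11338011 = -226760220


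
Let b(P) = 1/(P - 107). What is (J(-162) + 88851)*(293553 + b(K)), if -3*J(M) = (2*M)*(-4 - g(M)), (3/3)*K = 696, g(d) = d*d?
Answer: -474779279145894/589 ≈ -8.0608e+11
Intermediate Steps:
g(d) = d²
K = 696
b(P) = 1/(-107 + P)
J(M) = -2*M*(-4 - M²)/3
(J(-162) + 88851)*(293553 + b(K)) = ((⅔)*(-162)*(4 + (-162)²) + 88851)*(293553 + 1/(-107 + 696)) = ((⅔)*(-162)*(4 + 26244) + 88851)*(293553 + 1/589) = ((⅔)*(-162)*26248 + 88851)*(293553 + 1/589) = (-2834784 + 88851)*(172902718/589) = -2745933*172902718/589 = -474779279145894/589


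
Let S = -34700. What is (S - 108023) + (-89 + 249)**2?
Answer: -117123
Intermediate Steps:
(S - 108023) + (-89 + 249)**2 = (-34700 - 108023) + (-89 + 249)**2 = -142723 + 160**2 = -142723 + 25600 = -117123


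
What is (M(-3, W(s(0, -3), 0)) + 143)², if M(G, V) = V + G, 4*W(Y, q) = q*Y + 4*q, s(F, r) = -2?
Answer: 19600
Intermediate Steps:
W(Y, q) = q + Y*q/4 (W(Y, q) = (q*Y + 4*q)/4 = (Y*q + 4*q)/4 = (4*q + Y*q)/4 = q + Y*q/4)
M(G, V) = G + V
(M(-3, W(s(0, -3), 0)) + 143)² = ((-3 + (¼)*0*(4 - 2)) + 143)² = ((-3 + (¼)*0*2) + 143)² = ((-3 + 0) + 143)² = (-3 + 143)² = 140² = 19600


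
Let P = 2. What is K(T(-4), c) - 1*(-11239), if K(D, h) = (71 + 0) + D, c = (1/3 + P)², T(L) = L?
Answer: 11306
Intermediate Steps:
c = 49/9 (c = (1/3 + 2)² = (1*(⅓) + 2)² = (⅓ + 2)² = (7/3)² = 49/9 ≈ 5.4444)
K(D, h) = 71 + D
K(T(-4), c) - 1*(-11239) = (71 - 4) - 1*(-11239) = 67 + 11239 = 11306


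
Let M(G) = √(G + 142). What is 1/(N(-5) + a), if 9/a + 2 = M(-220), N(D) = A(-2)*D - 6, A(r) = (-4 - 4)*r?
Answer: -7070/609649 + 9*I*√78/609649 ≈ -0.011597 + 0.00013038*I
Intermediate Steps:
A(r) = -8*r
N(D) = -6 + 16*D (N(D) = (-8*(-2))*D - 6 = 16*D - 6 = -6 + 16*D)
M(G) = √(142 + G)
a = 9/(-2 + I*√78) (a = 9/(-2 + √(142 - 220)) = 9/(-2 + √(-78)) = 9/(-2 + I*√78) ≈ -0.21951 - 0.96934*I)
1/(N(-5) + a) = 1/((-6 + 16*(-5)) + (-9/41 - 9*I*√78/82)) = 1/((-6 - 80) + (-9/41 - 9*I*√78/82)) = 1/(-86 + (-9/41 - 9*I*√78/82)) = 1/(-3535/41 - 9*I*√78/82)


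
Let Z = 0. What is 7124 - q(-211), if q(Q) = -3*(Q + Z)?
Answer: 6491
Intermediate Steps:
q(Q) = -3*Q (q(Q) = -3*(Q + 0) = -3*Q)
7124 - q(-211) = 7124 - (-3)*(-211) = 7124 - 1*633 = 7124 - 633 = 6491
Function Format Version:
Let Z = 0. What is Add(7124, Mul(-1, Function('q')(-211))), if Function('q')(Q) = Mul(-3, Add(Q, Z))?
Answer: 6491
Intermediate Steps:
Function('q')(Q) = Mul(-3, Q) (Function('q')(Q) = Mul(-3, Add(Q, 0)) = Mul(-3, Q))
Add(7124, Mul(-1, Function('q')(-211))) = Add(7124, Mul(-1, Mul(-3, -211))) = Add(7124, Mul(-1, 633)) = Add(7124, -633) = 6491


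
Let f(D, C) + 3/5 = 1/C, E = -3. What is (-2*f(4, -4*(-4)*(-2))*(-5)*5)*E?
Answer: 1515/16 ≈ 94.688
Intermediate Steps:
f(D, C) = -⅗ + 1/C
(-2*f(4, -4*(-4)*(-2))*(-5)*5)*E = -2*(-⅗ + 1/(-4*(-4)*(-2)))*(-5)*5*(-3) = -2*(-⅗ + 1/(16*(-2)))*(-5)*5*(-3) = -2*(-⅗ + 1/(-32))*(-5)*5*(-3) = -2*(-⅗ - 1/32)*(-5)*5*(-3) = -2*(-101/160*(-5))*5*(-3) = -101*5/16*(-3) = -2*505/32*(-3) = -505/16*(-3) = 1515/16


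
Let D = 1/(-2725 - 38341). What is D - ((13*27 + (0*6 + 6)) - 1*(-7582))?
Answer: -326022975/41066 ≈ -7939.0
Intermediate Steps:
D = -1/41066 (D = 1/(-41066) = -1/41066 ≈ -2.4351e-5)
D - ((13*27 + (0*6 + 6)) - 1*(-7582)) = -1/41066 - ((13*27 + (0*6 + 6)) - 1*(-7582)) = -1/41066 - ((351 + (0 + 6)) + 7582) = -1/41066 - ((351 + 6) + 7582) = -1/41066 - (357 + 7582) = -1/41066 - 1*7939 = -1/41066 - 7939 = -326022975/41066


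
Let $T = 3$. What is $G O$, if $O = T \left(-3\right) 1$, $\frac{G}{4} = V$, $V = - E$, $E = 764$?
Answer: $27504$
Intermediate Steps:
$V = -764$ ($V = \left(-1\right) 764 = -764$)
$G = -3056$ ($G = 4 \left(-764\right) = -3056$)
$O = -9$ ($O = 3 \left(-3\right) 1 = \left(-9\right) 1 = -9$)
$G O = \left(-3056\right) \left(-9\right) = 27504$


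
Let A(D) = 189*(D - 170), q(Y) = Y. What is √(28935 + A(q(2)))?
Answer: 3*I*√313 ≈ 53.075*I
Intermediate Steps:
A(D) = -32130 + 189*D (A(D) = 189*(-170 + D) = -32130 + 189*D)
√(28935 + A(q(2))) = √(28935 + (-32130 + 189*2)) = √(28935 + (-32130 + 378)) = √(28935 - 31752) = √(-2817) = 3*I*√313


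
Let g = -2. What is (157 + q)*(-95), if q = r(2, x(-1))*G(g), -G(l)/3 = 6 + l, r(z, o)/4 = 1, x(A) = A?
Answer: -10355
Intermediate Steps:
r(z, o) = 4 (r(z, o) = 4*1 = 4)
G(l) = -18 - 3*l (G(l) = -3*(6 + l) = -18 - 3*l)
q = -48 (q = 4*(-18 - 3*(-2)) = 4*(-18 + 6) = 4*(-12) = -48)
(157 + q)*(-95) = (157 - 48)*(-95) = 109*(-95) = -10355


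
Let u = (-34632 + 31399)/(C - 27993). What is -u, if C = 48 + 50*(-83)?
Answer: -3233/32095 ≈ -0.10073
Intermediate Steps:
C = -4102 (C = 48 - 4150 = -4102)
u = 3233/32095 (u = (-34632 + 31399)/(-4102 - 27993) = -3233/(-32095) = -3233*(-1/32095) = 3233/32095 ≈ 0.10073)
-u = -1*3233/32095 = -3233/32095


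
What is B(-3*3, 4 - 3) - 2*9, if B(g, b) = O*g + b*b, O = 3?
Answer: -44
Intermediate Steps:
B(g, b) = b² + 3*g (B(g, b) = 3*g + b*b = 3*g + b² = b² + 3*g)
B(-3*3, 4 - 3) - 2*9 = ((4 - 3)² + 3*(-3*3)) - 2*9 = (1² + 3*(-9)) - 18 = (1 - 27) - 18 = -26 - 18 = -44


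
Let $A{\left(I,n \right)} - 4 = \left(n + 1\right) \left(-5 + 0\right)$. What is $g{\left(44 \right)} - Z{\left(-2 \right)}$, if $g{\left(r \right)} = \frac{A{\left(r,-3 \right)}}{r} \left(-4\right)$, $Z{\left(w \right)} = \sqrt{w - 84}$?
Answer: $- \frac{14}{11} - i \sqrt{86} \approx -1.2727 - 9.2736 i$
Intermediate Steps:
$A{\left(I,n \right)} = -1 - 5 n$ ($A{\left(I,n \right)} = 4 + \left(n + 1\right) \left(-5 + 0\right) = 4 + \left(1 + n\right) \left(-5\right) = 4 - \left(5 + 5 n\right) = -1 - 5 n$)
$Z{\left(w \right)} = \sqrt{-84 + w}$
$g{\left(r \right)} = - \frac{56}{r}$ ($g{\left(r \right)} = \frac{-1 - -15}{r} \left(-4\right) = \frac{-1 + 15}{r} \left(-4\right) = \frac{14}{r} \left(-4\right) = - \frac{56}{r}$)
$g{\left(44 \right)} - Z{\left(-2 \right)} = - \frac{56}{44} - \sqrt{-84 - 2} = \left(-56\right) \frac{1}{44} - \sqrt{-86} = - \frac{14}{11} - i \sqrt{86}$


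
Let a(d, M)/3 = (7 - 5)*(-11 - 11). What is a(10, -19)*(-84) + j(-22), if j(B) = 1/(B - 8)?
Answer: 332639/30 ≈ 11088.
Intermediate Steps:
j(B) = 1/(-8 + B)
a(d, M) = -132 (a(d, M) = 3*((7 - 5)*(-11 - 11)) = 3*(2*(-22)) = 3*(-44) = -132)
a(10, -19)*(-84) + j(-22) = -132*(-84) + 1/(-8 - 22) = 11088 + 1/(-30) = 11088 - 1/30 = 332639/30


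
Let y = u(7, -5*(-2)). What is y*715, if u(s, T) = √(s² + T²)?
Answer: 715*√149 ≈ 8727.7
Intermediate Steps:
u(s, T) = √(T² + s²)
y = √149 (y = √((-5*(-2))² + 7²) = √(10² + 49) = √(100 + 49) = √149 ≈ 12.207)
y*715 = √149*715 = 715*√149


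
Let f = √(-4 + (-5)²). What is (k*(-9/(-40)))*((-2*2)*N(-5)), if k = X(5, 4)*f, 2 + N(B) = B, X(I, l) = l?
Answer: 126*√21/5 ≈ 115.48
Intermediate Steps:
f = √21 (f = √(-4 + 25) = √21 ≈ 4.5826)
N(B) = -2 + B
k = 4*√21 ≈ 18.330
(k*(-9/(-40)))*((-2*2)*N(-5)) = ((4*√21)*(-9/(-40)))*((-2*2)*(-2 - 5)) = ((4*√21)*(-9*(-1/40)))*(-4*(-7)) = ((4*√21)*(9/40))*28 = (9*√21/10)*28 = 126*√21/5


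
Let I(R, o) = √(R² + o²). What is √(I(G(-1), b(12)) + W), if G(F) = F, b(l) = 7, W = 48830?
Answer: √(48830 + 5*√2) ≈ 220.99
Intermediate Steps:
√(I(G(-1), b(12)) + W) = √(√((-1)² + 7²) + 48830) = √(√(1 + 49) + 48830) = √(√50 + 48830) = √(5*√2 + 48830) = √(48830 + 5*√2)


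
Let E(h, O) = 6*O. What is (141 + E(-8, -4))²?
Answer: 13689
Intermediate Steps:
(141 + E(-8, -4))² = (141 + 6*(-4))² = (141 - 24)² = 117² = 13689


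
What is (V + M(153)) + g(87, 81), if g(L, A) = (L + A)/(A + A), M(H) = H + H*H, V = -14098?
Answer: 255556/27 ≈ 9465.0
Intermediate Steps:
M(H) = H + H²
g(L, A) = (A + L)/(2*A) (g(L, A) = (A + L)/((2*A)) = (A + L)*(1/(2*A)) = (A + L)/(2*A))
(V + M(153)) + g(87, 81) = (-14098 + 153*(1 + 153)) + (½)*(81 + 87)/81 = (-14098 + 153*154) + (½)*(1/81)*168 = (-14098 + 23562) + 28/27 = 9464 + 28/27 = 255556/27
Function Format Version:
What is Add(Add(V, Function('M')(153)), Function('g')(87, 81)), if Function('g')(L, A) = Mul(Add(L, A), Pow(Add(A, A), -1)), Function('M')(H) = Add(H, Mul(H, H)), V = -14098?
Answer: Rational(255556, 27) ≈ 9465.0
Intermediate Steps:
Function('M')(H) = Add(H, Pow(H, 2))
Function('g')(L, A) = Mul(Rational(1, 2), Pow(A, -1), Add(A, L)) (Function('g')(L, A) = Mul(Add(A, L), Pow(Mul(2, A), -1)) = Mul(Add(A, L), Mul(Rational(1, 2), Pow(A, -1))) = Mul(Rational(1, 2), Pow(A, -1), Add(A, L)))
Add(Add(V, Function('M')(153)), Function('g')(87, 81)) = Add(Add(-14098, Mul(153, Add(1, 153))), Mul(Rational(1, 2), Pow(81, -1), Add(81, 87))) = Add(Add(-14098, Mul(153, 154)), Mul(Rational(1, 2), Rational(1, 81), 168)) = Add(Add(-14098, 23562), Rational(28, 27)) = Add(9464, Rational(28, 27)) = Rational(255556, 27)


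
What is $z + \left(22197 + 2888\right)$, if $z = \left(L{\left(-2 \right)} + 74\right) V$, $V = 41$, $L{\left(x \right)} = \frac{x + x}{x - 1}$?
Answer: $\frac{84521}{3} \approx 28174.0$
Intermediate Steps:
$L{\left(x \right)} = \frac{2 x}{-1 + x}$
$z = \frac{9266}{3}$ ($z = \left(2 \left(-2\right) \frac{1}{-1 - 2} + 74\right) 41 = \left(2 \left(-2\right) \frac{1}{-3} + 74\right) 41 = \left(2 \left(-2\right) \left(- \frac{1}{3}\right) + 74\right) 41 = \left(\frac{4}{3} + 74\right) 41 = \frac{226}{3} \cdot 41 = \frac{9266}{3} \approx 3088.7$)
$z + \left(22197 + 2888\right) = \frac{9266}{3} + \left(22197 + 2888\right) = \frac{9266}{3} + 25085 = \frac{84521}{3}$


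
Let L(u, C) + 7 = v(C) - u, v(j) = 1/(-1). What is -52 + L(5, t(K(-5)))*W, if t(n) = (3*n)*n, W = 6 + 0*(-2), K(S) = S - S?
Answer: -130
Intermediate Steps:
K(S) = 0
v(j) = -1
W = 6 (W = 6 + 0 = 6)
t(n) = 3*n²
L(u, C) = -8 - u (L(u, C) = -7 + (-1 - u) = -8 - u)
-52 + L(5, t(K(-5)))*W = -52 + (-8 - 1*5)*6 = -52 + (-8 - 5)*6 = -52 - 13*6 = -52 - 78 = -130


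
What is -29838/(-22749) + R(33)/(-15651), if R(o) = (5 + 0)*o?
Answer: 51471217/39560511 ≈ 1.3011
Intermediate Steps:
R(o) = 5*o
-29838/(-22749) + R(33)/(-15651) = -29838/(-22749) + (5*33)/(-15651) = -29838*(-1/22749) + 165*(-1/15651) = 9946/7583 - 55/5217 = 51471217/39560511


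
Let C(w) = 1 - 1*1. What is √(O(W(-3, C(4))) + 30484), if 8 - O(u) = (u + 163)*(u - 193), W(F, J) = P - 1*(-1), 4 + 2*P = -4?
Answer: 94*√7 ≈ 248.70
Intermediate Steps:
P = -4 (P = -2 + (½)*(-4) = -2 - 2 = -4)
C(w) = 0 (C(w) = 1 - 1 = 0)
W(F, J) = -3 (W(F, J) = -4 - 1*(-1) = -4 + 1 = -3)
O(u) = 8 - (-193 + u)*(163 + u) (O(u) = 8 - (u + 163)*(u - 193) = 8 - (163 + u)*(-193 + u) = 8 - (-193 + u)*(163 + u))
√(O(W(-3, C(4))) + 30484) = √((31467 - 1*(-3)² + 30*(-3)) + 30484) = √((31467 - 1*9 - 90) + 30484) = √((31467 - 9 - 90) + 30484) = √(31368 + 30484) = √61852 = 94*√7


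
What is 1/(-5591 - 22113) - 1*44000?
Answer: -1218976001/27704 ≈ -44000.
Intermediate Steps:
1/(-5591 - 22113) - 1*44000 = 1/(-27704) - 44000 = -1/27704 - 44000 = -1218976001/27704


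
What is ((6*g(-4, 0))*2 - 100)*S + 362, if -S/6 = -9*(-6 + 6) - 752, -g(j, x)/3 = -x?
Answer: -450838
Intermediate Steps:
g(j, x) = 3*x (g(j, x) = -(-3)*x = 3*x)
S = 4512 (S = -6*(-9*(-6 + 6) - 752) = -6*(-9*0 - 752) = -6*(0 - 752) = -6*(-752) = 4512)
((6*g(-4, 0))*2 - 100)*S + 362 = ((6*(3*0))*2 - 100)*4512 + 362 = ((6*0)*2 - 100)*4512 + 362 = (0*2 - 100)*4512 + 362 = (0 - 100)*4512 + 362 = -100*4512 + 362 = -451200 + 362 = -450838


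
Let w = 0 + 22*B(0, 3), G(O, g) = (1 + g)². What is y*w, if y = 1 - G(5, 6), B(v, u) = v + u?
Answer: -3168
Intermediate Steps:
B(v, u) = u + v
y = -48 (y = 1 - (1 + 6)² = 1 - 1*7² = 1 - 1*49 = 1 - 49 = -48)
w = 66 (w = 0 + 22*(3 + 0) = 0 + 22*3 = 0 + 66 = 66)
y*w = -48*66 = -3168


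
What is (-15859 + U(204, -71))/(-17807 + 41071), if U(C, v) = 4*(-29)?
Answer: -15975/23264 ≈ -0.68668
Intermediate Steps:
U(C, v) = -116
(-15859 + U(204, -71))/(-17807 + 41071) = (-15859 - 116)/(-17807 + 41071) = -15975/23264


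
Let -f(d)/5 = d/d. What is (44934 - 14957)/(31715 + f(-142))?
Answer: 29977/31710 ≈ 0.94535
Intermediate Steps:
f(d) = -5 (f(d) = -5*d/d = -5*1 = -5)
(44934 - 14957)/(31715 + f(-142)) = (44934 - 14957)/(31715 - 5) = 29977/31710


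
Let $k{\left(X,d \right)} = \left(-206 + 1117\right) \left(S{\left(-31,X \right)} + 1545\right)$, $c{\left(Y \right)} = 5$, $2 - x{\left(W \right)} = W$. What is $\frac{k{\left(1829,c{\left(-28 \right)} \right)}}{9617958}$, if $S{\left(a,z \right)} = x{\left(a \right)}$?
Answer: $\frac{239593}{1602993} \approx 0.14947$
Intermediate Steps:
$x{\left(W \right)} = 2 - W$
$S{\left(a,z \right)} = 2 - a$
$k{\left(X,d \right)} = 1437558$ ($k{\left(X,d \right)} = \left(-206 + 1117\right) \left(\left(2 - -31\right) + 1545\right) = 911 \left(\left(2 + 31\right) + 1545\right) = 911 \left(33 + 1545\right) = 911 \cdot 1578 = 1437558$)
$\frac{k{\left(1829,c{\left(-28 \right)} \right)}}{9617958} = \frac{1437558}{9617958} = 1437558 \cdot \frac{1}{9617958} = \frac{239593}{1602993}$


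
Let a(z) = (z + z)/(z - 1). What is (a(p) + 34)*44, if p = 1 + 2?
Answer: 1628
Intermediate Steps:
p = 3
a(z) = 2*z/(-1 + z) (a(z) = (2*z)/(-1 + z) = 2*z/(-1 + z))
(a(p) + 34)*44 = (2*3/(-1 + 3) + 34)*44 = (2*3/2 + 34)*44 = (2*3*(½) + 34)*44 = (3 + 34)*44 = 37*44 = 1628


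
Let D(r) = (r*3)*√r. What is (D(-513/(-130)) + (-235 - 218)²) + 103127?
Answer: 308336 + 4617*√7410/16900 ≈ 3.0836e+5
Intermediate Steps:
D(r) = 3*r^(3/2) (D(r) = (3*r)*√r = 3*r^(3/2))
(D(-513/(-130)) + (-235 - 218)²) + 103127 = (3*(-513/(-130))^(3/2) + (-235 - 218)²) + 103127 = (3*(-513*(-1/130))^(3/2) + (-453)²) + 103127 = (3*(513/130)^(3/2) + 205209) + 103127 = (3*(1539*√7410/16900) + 205209) + 103127 = (4617*√7410/16900 + 205209) + 103127 = (205209 + 4617*√7410/16900) + 103127 = 308336 + 4617*√7410/16900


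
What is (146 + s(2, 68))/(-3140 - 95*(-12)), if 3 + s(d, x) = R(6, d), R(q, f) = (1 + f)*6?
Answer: -161/2000 ≈ -0.080500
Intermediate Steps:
R(q, f) = 6 + 6*f
s(d, x) = 3 + 6*d (s(d, x) = -3 + (6 + 6*d) = 3 + 6*d)
(146 + s(2, 68))/(-3140 - 95*(-12)) = (146 + (3 + 6*2))/(-3140 - 95*(-12)) = (146 + (3 + 12))/(-3140 + 1140) = (146 + 15)/(-2000) = 161*(-1/2000) = -161/2000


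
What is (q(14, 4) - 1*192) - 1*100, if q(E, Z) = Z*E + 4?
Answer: -232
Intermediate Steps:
q(E, Z) = 4 + E*Z (q(E, Z) = E*Z + 4 = 4 + E*Z)
(q(14, 4) - 1*192) - 1*100 = ((4 + 14*4) - 1*192) - 1*100 = ((4 + 56) - 192) - 100 = (60 - 192) - 100 = -132 - 100 = -232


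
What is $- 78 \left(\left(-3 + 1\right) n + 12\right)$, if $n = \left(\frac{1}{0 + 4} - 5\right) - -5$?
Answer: $-897$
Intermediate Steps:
$n = \frac{1}{4}$ ($n = \left(\frac{1}{4} - 5\right) + 5 = - \frac{19}{4} + 5 = \frac{1}{4} \approx 0.25$)
$- 78 \left(\left(-3 + 1\right) n + 12\right) = - 78 \left(\left(-3 + 1\right) \frac{1}{4} + 12\right) = - 78 \left(\left(-2\right) \frac{1}{4} + 12\right) = - 78 \left(- \frac{1}{2} + 12\right) = \left(-78\right) \frac{23}{2} = -897$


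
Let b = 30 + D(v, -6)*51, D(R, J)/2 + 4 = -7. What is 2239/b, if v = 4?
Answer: -2239/1092 ≈ -2.0504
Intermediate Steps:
D(R, J) = -22 (D(R, J) = -8 + 2*(-7) = -8 - 14 = -22)
b = -1092 (b = 30 - 22*51 = 30 - 1122 = -1092)
2239/b = 2239/(-1092) = 2239*(-1/1092) = -2239/1092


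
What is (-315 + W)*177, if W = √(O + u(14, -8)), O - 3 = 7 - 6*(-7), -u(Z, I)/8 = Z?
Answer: -55755 + 354*I*√15 ≈ -55755.0 + 1371.0*I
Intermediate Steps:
u(Z, I) = -8*Z
O = 52 (O = 3 + (7 - 6*(-7)) = 3 + (7 + 42) = 3 + 49 = 52)
W = 2*I*√15 (W = √(52 - 8*14) = √(52 - 112) = √(-60) = 2*I*√15 ≈ 7.746*I)
(-315 + W)*177 = (-315 + 2*I*√15)*177 = -55755 + 354*I*√15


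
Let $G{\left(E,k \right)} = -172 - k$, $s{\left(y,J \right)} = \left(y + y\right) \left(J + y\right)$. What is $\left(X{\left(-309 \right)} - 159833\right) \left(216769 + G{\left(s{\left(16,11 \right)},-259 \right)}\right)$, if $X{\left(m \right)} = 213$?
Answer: $-34614554720$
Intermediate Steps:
$s{\left(y,J \right)} = 2 y \left(J + y\right)$
$\left(X{\left(-309 \right)} - 159833\right) \left(216769 + G{\left(s{\left(16,11 \right)},-259 \right)}\right) = \left(213 - 159833\right) \left(216769 - -87\right) = - 159620 \left(216769 + \left(-172 + 259\right)\right) = - 159620 \left(216769 + 87\right) = \left(-159620\right) 216856 = -34614554720$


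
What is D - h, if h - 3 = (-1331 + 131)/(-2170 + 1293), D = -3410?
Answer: -2994401/877 ≈ -3414.4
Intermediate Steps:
h = 3831/877 (h = 3 + (-1331 + 131)/(-2170 + 1293) = 3 - 1200/(-877) = 3 - 1200*(-1/877) = 3 + 1200/877 = 3831/877 ≈ 4.3683)
D - h = -3410 - 1*3831/877 = -3410 - 3831/877 = -2994401/877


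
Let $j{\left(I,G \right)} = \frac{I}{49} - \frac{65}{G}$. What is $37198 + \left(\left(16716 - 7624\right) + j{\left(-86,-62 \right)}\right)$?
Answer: $\frac{140626873}{3038} \approx 46289.0$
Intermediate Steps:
$j{\left(I,G \right)} = - \frac{65}{G} + \frac{I}{49}$ ($j{\left(I,G \right)} = I \frac{1}{49} - \frac{65}{G} = \frac{I}{49} - \frac{65}{G} = - \frac{65}{G} + \frac{I}{49}$)
$37198 + \left(\left(16716 - 7624\right) + j{\left(-86,-62 \right)}\right) = 37198 + \left(\left(16716 - 7624\right) + \left(- \frac{65}{-62} + \frac{1}{49} \left(-86\right)\right)\right) = 37198 + \left(9092 - \frac{2147}{3038}\right) = 37198 + \frac{27619349}{3038} = \frac{140626873}{3038}$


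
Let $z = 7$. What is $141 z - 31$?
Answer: $956$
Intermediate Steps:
$141 z - 31 = 141 \cdot 7 - 31 = 987 - 31 = 956$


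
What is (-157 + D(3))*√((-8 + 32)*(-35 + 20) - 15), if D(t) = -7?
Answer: -820*I*√15 ≈ -3175.8*I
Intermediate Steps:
(-157 + D(3))*√((-8 + 32)*(-35 + 20) - 15) = (-157 - 7)*√((-8 + 32)*(-35 + 20) - 15) = -164*√(24*(-15) - 15) = -164*√(-360 - 15) = -820*I*√15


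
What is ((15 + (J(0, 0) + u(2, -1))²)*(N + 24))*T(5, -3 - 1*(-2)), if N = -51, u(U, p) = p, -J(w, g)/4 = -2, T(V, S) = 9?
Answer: -15552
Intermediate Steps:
J(w, g) = 8 (J(w, g) = -4*(-2) = 8)
((15 + (J(0, 0) + u(2, -1))²)*(N + 24))*T(5, -3 - 1*(-2)) = ((15 + (8 - 1)²)*(-51 + 24))*9 = ((15 + 7²)*(-27))*9 = ((15 + 49)*(-27))*9 = (64*(-27))*9 = -1728*9 = -15552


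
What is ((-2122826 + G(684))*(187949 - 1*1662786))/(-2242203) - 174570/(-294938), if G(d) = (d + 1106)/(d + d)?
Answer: -16621155280555215863/11903595631452 ≈ -1.3963e+6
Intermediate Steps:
G(d) = (1106 + d)/(2*d) (G(d) = (1106 + d)/((2*d)) = (1106 + d)*(1/(2*d)) = (1106 + d)/(2*d))
((-2122826 + G(684))*(187949 - 1*1662786))/(-2242203) - 174570/(-294938) = ((-2122826 + (½)*(1106 + 684)/684)*(187949 - 1*1662786))/(-2242203) - 174570/(-294938) = ((-2122826 + (½)*(1/684)*1790)*(187949 - 1662786))*(-1/2242203) - 174570*(-1/294938) = ((-2122826 + 895/684)*(-1474837))*(-1/2242203) + 87285/147469 = -1452012089/684*(-1474837)*(-1/2242203) + 87285/147469 = (112709534384447/36)*(-1/2242203) + 87285/147469 = -112709534384447/80719308 + 87285/147469 = -16621155280555215863/11903595631452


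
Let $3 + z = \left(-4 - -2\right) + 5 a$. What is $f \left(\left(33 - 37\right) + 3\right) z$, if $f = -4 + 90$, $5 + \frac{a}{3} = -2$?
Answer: $9460$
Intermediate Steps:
$a = -21$ ($a = -15 + 3 \left(-2\right) = -15 - 6 = -21$)
$f = 86$
$z = -110$ ($z = -3 + \left(\left(-4 - -2\right) + 5 \left(-21\right)\right) = -3 + \left(\left(-4 + 2\right) - 105\right) = -3 - 107 = -110$)
$f \left(\left(33 - 37\right) + 3\right) z = 86 \left(\left(33 - 37\right) + 3\right) \left(-110\right) = 86 \left(-4 + 3\right) \left(-110\right) = 86 \left(-1\right) \left(-110\right) = \left(-86\right) \left(-110\right) = 9460$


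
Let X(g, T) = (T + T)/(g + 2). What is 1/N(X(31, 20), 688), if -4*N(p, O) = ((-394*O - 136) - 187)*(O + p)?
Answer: 11/514383990 ≈ 2.1385e-8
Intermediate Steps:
X(g, T) = 2*T/(2 + g) (X(g, T) = (2*T)/(2 + g) = 2*T/(2 + g))
N(p, O) = -(-323 - 394*O)*(O + p)/4 (N(p, O) = -((-394*O - 136) - 187)*(O + p)/4 = -((-136 - 394*O) - 187)*(O + p)/4 = -(-323 - 394*O)*(O + p)/4)
1/N(X(31, 20), 688) = 1/((197/2)*688**2 + (323/4)*688 + 323*(2*20/(2 + 31))/4 + (197/2)*688*(2*20/(2 + 31))) = 1/((197/2)*473344 + 55556 + 323*(2*20/33)/4 + (197/2)*688*(2*20/33)) = 1/(46624384 + 55556 + 323*(2*20*(1/33))/4 + (197/2)*688*(2*20*(1/33))) = 1/(46624384 + 55556 + (323/4)*(40/33) + (197/2)*688*(40/33)) = 1/(46624384 + 55556 + 3230/33 + 2710720/33) = 1/(514383990/11) = 11/514383990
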